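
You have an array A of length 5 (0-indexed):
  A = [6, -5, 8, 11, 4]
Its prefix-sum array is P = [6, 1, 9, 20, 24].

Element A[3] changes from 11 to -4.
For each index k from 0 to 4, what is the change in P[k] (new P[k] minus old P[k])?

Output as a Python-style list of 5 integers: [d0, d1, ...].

Element change: A[3] 11 -> -4, delta = -15
For k < 3: P[k] unchanged, delta_P[k] = 0
For k >= 3: P[k] shifts by exactly -15
Delta array: [0, 0, 0, -15, -15]

Answer: [0, 0, 0, -15, -15]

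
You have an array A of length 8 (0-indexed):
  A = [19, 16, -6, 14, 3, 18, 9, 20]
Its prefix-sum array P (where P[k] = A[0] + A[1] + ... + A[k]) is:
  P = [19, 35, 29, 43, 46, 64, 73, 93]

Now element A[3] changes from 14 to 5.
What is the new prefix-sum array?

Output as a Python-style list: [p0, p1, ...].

Answer: [19, 35, 29, 34, 37, 55, 64, 84]

Derivation:
Change: A[3] 14 -> 5, delta = -9
P[k] for k < 3: unchanged (A[3] not included)
P[k] for k >= 3: shift by delta = -9
  P[0] = 19 + 0 = 19
  P[1] = 35 + 0 = 35
  P[2] = 29 + 0 = 29
  P[3] = 43 + -9 = 34
  P[4] = 46 + -9 = 37
  P[5] = 64 + -9 = 55
  P[6] = 73 + -9 = 64
  P[7] = 93 + -9 = 84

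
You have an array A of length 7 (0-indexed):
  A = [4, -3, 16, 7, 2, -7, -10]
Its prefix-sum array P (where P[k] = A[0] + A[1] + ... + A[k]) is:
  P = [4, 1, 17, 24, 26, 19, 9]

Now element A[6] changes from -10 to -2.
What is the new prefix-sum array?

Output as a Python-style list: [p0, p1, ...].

Change: A[6] -10 -> -2, delta = 8
P[k] for k < 6: unchanged (A[6] not included)
P[k] for k >= 6: shift by delta = 8
  P[0] = 4 + 0 = 4
  P[1] = 1 + 0 = 1
  P[2] = 17 + 0 = 17
  P[3] = 24 + 0 = 24
  P[4] = 26 + 0 = 26
  P[5] = 19 + 0 = 19
  P[6] = 9 + 8 = 17

Answer: [4, 1, 17, 24, 26, 19, 17]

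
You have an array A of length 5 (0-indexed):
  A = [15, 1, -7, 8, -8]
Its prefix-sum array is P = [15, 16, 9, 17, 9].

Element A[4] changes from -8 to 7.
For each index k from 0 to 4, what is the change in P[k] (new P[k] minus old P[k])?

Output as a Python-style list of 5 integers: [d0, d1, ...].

Answer: [0, 0, 0, 0, 15]

Derivation:
Element change: A[4] -8 -> 7, delta = 15
For k < 4: P[k] unchanged, delta_P[k] = 0
For k >= 4: P[k] shifts by exactly 15
Delta array: [0, 0, 0, 0, 15]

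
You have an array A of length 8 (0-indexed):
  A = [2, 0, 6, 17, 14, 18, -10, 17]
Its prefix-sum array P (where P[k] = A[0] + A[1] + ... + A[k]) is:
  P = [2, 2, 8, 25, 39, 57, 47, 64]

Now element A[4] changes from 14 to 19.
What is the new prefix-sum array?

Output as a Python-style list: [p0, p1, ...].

Answer: [2, 2, 8, 25, 44, 62, 52, 69]

Derivation:
Change: A[4] 14 -> 19, delta = 5
P[k] for k < 4: unchanged (A[4] not included)
P[k] for k >= 4: shift by delta = 5
  P[0] = 2 + 0 = 2
  P[1] = 2 + 0 = 2
  P[2] = 8 + 0 = 8
  P[3] = 25 + 0 = 25
  P[4] = 39 + 5 = 44
  P[5] = 57 + 5 = 62
  P[6] = 47 + 5 = 52
  P[7] = 64 + 5 = 69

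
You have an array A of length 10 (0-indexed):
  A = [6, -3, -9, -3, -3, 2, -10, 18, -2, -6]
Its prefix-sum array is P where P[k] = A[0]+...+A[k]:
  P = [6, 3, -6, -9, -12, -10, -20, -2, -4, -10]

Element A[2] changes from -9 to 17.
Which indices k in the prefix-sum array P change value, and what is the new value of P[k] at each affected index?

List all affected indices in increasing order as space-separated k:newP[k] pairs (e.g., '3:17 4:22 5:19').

Answer: 2:20 3:17 4:14 5:16 6:6 7:24 8:22 9:16

Derivation:
P[k] = A[0] + ... + A[k]
P[k] includes A[2] iff k >= 2
Affected indices: 2, 3, ..., 9; delta = 26
  P[2]: -6 + 26 = 20
  P[3]: -9 + 26 = 17
  P[4]: -12 + 26 = 14
  P[5]: -10 + 26 = 16
  P[6]: -20 + 26 = 6
  P[7]: -2 + 26 = 24
  P[8]: -4 + 26 = 22
  P[9]: -10 + 26 = 16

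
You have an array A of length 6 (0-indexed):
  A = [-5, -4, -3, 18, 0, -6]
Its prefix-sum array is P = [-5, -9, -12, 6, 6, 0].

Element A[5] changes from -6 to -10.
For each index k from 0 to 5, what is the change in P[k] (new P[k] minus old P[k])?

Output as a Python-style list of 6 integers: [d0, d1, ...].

Answer: [0, 0, 0, 0, 0, -4]

Derivation:
Element change: A[5] -6 -> -10, delta = -4
For k < 5: P[k] unchanged, delta_P[k] = 0
For k >= 5: P[k] shifts by exactly -4
Delta array: [0, 0, 0, 0, 0, -4]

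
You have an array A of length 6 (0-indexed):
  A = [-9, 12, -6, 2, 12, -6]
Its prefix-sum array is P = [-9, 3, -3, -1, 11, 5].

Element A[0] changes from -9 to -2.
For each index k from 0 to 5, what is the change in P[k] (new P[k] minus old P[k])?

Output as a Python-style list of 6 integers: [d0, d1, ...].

Element change: A[0] -9 -> -2, delta = 7
For k < 0: P[k] unchanged, delta_P[k] = 0
For k >= 0: P[k] shifts by exactly 7
Delta array: [7, 7, 7, 7, 7, 7]

Answer: [7, 7, 7, 7, 7, 7]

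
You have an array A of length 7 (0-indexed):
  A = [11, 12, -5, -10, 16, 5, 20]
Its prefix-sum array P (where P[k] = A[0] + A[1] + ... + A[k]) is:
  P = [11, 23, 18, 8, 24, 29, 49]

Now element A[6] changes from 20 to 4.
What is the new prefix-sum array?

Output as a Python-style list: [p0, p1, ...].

Answer: [11, 23, 18, 8, 24, 29, 33]

Derivation:
Change: A[6] 20 -> 4, delta = -16
P[k] for k < 6: unchanged (A[6] not included)
P[k] for k >= 6: shift by delta = -16
  P[0] = 11 + 0 = 11
  P[1] = 23 + 0 = 23
  P[2] = 18 + 0 = 18
  P[3] = 8 + 0 = 8
  P[4] = 24 + 0 = 24
  P[5] = 29 + 0 = 29
  P[6] = 49 + -16 = 33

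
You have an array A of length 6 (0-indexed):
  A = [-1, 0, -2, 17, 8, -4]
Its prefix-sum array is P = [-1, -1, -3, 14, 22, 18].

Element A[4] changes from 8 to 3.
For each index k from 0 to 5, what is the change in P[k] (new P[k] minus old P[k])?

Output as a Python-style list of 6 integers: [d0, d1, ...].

Element change: A[4] 8 -> 3, delta = -5
For k < 4: P[k] unchanged, delta_P[k] = 0
For k >= 4: P[k] shifts by exactly -5
Delta array: [0, 0, 0, 0, -5, -5]

Answer: [0, 0, 0, 0, -5, -5]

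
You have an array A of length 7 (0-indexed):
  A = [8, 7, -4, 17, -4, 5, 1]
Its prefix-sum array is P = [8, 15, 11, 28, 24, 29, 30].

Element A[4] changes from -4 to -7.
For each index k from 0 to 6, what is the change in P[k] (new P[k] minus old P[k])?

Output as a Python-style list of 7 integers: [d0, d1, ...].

Element change: A[4] -4 -> -7, delta = -3
For k < 4: P[k] unchanged, delta_P[k] = 0
For k >= 4: P[k] shifts by exactly -3
Delta array: [0, 0, 0, 0, -3, -3, -3]

Answer: [0, 0, 0, 0, -3, -3, -3]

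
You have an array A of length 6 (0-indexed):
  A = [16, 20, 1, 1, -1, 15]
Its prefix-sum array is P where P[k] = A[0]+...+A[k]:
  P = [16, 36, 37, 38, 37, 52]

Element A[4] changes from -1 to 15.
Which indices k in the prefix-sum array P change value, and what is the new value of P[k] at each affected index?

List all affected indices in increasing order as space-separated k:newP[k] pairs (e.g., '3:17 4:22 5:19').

Answer: 4:53 5:68

Derivation:
P[k] = A[0] + ... + A[k]
P[k] includes A[4] iff k >= 4
Affected indices: 4, 5, ..., 5; delta = 16
  P[4]: 37 + 16 = 53
  P[5]: 52 + 16 = 68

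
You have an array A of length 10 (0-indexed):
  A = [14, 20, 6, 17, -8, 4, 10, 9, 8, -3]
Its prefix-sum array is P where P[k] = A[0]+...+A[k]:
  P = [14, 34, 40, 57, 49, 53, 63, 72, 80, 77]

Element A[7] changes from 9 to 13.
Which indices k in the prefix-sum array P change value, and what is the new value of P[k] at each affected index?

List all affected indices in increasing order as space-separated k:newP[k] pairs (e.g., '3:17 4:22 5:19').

Answer: 7:76 8:84 9:81

Derivation:
P[k] = A[0] + ... + A[k]
P[k] includes A[7] iff k >= 7
Affected indices: 7, 8, ..., 9; delta = 4
  P[7]: 72 + 4 = 76
  P[8]: 80 + 4 = 84
  P[9]: 77 + 4 = 81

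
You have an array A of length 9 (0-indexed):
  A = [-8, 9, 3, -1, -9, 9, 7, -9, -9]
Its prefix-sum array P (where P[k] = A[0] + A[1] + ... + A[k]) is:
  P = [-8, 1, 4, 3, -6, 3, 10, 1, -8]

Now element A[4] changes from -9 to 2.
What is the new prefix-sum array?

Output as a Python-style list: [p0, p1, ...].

Answer: [-8, 1, 4, 3, 5, 14, 21, 12, 3]

Derivation:
Change: A[4] -9 -> 2, delta = 11
P[k] for k < 4: unchanged (A[4] not included)
P[k] for k >= 4: shift by delta = 11
  P[0] = -8 + 0 = -8
  P[1] = 1 + 0 = 1
  P[2] = 4 + 0 = 4
  P[3] = 3 + 0 = 3
  P[4] = -6 + 11 = 5
  P[5] = 3 + 11 = 14
  P[6] = 10 + 11 = 21
  P[7] = 1 + 11 = 12
  P[8] = -8 + 11 = 3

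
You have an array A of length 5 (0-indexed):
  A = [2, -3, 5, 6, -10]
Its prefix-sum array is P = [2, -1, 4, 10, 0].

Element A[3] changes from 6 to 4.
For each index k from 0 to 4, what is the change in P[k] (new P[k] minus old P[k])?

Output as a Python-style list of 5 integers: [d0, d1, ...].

Answer: [0, 0, 0, -2, -2]

Derivation:
Element change: A[3] 6 -> 4, delta = -2
For k < 3: P[k] unchanged, delta_P[k] = 0
For k >= 3: P[k] shifts by exactly -2
Delta array: [0, 0, 0, -2, -2]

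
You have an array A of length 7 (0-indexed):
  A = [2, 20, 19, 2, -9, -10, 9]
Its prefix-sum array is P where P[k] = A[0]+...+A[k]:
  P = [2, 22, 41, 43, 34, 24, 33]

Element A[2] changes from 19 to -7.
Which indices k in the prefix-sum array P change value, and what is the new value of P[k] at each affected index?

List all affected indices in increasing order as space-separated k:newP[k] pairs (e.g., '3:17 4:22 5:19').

P[k] = A[0] + ... + A[k]
P[k] includes A[2] iff k >= 2
Affected indices: 2, 3, ..., 6; delta = -26
  P[2]: 41 + -26 = 15
  P[3]: 43 + -26 = 17
  P[4]: 34 + -26 = 8
  P[5]: 24 + -26 = -2
  P[6]: 33 + -26 = 7

Answer: 2:15 3:17 4:8 5:-2 6:7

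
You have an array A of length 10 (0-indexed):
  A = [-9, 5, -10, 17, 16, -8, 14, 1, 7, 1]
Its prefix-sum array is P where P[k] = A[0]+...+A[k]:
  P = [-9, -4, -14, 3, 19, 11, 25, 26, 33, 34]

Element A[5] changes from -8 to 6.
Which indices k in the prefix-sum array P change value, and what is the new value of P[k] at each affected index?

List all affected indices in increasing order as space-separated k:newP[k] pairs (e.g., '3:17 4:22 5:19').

Answer: 5:25 6:39 7:40 8:47 9:48

Derivation:
P[k] = A[0] + ... + A[k]
P[k] includes A[5] iff k >= 5
Affected indices: 5, 6, ..., 9; delta = 14
  P[5]: 11 + 14 = 25
  P[6]: 25 + 14 = 39
  P[7]: 26 + 14 = 40
  P[8]: 33 + 14 = 47
  P[9]: 34 + 14 = 48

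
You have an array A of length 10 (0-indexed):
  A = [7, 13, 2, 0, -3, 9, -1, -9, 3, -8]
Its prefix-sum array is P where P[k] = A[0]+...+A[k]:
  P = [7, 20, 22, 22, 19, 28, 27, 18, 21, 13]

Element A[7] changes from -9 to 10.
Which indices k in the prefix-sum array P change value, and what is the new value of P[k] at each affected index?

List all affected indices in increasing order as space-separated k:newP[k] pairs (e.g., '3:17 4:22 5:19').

Answer: 7:37 8:40 9:32

Derivation:
P[k] = A[0] + ... + A[k]
P[k] includes A[7] iff k >= 7
Affected indices: 7, 8, ..., 9; delta = 19
  P[7]: 18 + 19 = 37
  P[8]: 21 + 19 = 40
  P[9]: 13 + 19 = 32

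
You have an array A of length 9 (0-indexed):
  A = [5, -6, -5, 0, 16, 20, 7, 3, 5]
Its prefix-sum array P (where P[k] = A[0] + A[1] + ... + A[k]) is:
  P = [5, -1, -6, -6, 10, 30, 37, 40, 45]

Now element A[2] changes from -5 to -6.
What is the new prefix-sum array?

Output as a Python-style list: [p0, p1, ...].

Answer: [5, -1, -7, -7, 9, 29, 36, 39, 44]

Derivation:
Change: A[2] -5 -> -6, delta = -1
P[k] for k < 2: unchanged (A[2] not included)
P[k] for k >= 2: shift by delta = -1
  P[0] = 5 + 0 = 5
  P[1] = -1 + 0 = -1
  P[2] = -6 + -1 = -7
  P[3] = -6 + -1 = -7
  P[4] = 10 + -1 = 9
  P[5] = 30 + -1 = 29
  P[6] = 37 + -1 = 36
  P[7] = 40 + -1 = 39
  P[8] = 45 + -1 = 44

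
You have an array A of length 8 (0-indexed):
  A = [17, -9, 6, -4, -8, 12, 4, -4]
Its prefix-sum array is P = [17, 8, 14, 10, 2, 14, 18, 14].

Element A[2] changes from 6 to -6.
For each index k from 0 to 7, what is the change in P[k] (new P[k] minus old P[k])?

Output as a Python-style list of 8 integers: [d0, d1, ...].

Answer: [0, 0, -12, -12, -12, -12, -12, -12]

Derivation:
Element change: A[2] 6 -> -6, delta = -12
For k < 2: P[k] unchanged, delta_P[k] = 0
For k >= 2: P[k] shifts by exactly -12
Delta array: [0, 0, -12, -12, -12, -12, -12, -12]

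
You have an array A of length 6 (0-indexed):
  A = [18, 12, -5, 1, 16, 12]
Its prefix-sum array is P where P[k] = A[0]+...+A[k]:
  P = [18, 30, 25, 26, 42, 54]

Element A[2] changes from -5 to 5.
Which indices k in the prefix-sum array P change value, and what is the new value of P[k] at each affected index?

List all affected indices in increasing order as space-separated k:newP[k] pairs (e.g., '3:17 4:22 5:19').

P[k] = A[0] + ... + A[k]
P[k] includes A[2] iff k >= 2
Affected indices: 2, 3, ..., 5; delta = 10
  P[2]: 25 + 10 = 35
  P[3]: 26 + 10 = 36
  P[4]: 42 + 10 = 52
  P[5]: 54 + 10 = 64

Answer: 2:35 3:36 4:52 5:64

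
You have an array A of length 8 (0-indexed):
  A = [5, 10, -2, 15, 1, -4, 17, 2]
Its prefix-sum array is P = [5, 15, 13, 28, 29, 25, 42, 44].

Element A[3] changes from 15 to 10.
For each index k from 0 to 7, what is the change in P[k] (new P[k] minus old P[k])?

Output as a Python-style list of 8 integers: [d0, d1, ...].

Answer: [0, 0, 0, -5, -5, -5, -5, -5]

Derivation:
Element change: A[3] 15 -> 10, delta = -5
For k < 3: P[k] unchanged, delta_P[k] = 0
For k >= 3: P[k] shifts by exactly -5
Delta array: [0, 0, 0, -5, -5, -5, -5, -5]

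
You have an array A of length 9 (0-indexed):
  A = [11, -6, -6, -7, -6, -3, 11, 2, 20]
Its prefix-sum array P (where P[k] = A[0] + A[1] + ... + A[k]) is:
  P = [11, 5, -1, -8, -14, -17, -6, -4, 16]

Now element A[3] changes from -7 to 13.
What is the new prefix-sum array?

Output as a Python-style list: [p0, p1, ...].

Change: A[3] -7 -> 13, delta = 20
P[k] for k < 3: unchanged (A[3] not included)
P[k] for k >= 3: shift by delta = 20
  P[0] = 11 + 0 = 11
  P[1] = 5 + 0 = 5
  P[2] = -1 + 0 = -1
  P[3] = -8 + 20 = 12
  P[4] = -14 + 20 = 6
  P[5] = -17 + 20 = 3
  P[6] = -6 + 20 = 14
  P[7] = -4 + 20 = 16
  P[8] = 16 + 20 = 36

Answer: [11, 5, -1, 12, 6, 3, 14, 16, 36]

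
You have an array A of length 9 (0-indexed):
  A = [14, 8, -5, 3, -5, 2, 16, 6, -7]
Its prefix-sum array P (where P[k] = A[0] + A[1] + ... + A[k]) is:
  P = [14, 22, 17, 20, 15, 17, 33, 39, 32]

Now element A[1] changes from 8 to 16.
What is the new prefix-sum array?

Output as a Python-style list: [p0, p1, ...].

Change: A[1] 8 -> 16, delta = 8
P[k] for k < 1: unchanged (A[1] not included)
P[k] for k >= 1: shift by delta = 8
  P[0] = 14 + 0 = 14
  P[1] = 22 + 8 = 30
  P[2] = 17 + 8 = 25
  P[3] = 20 + 8 = 28
  P[4] = 15 + 8 = 23
  P[5] = 17 + 8 = 25
  P[6] = 33 + 8 = 41
  P[7] = 39 + 8 = 47
  P[8] = 32 + 8 = 40

Answer: [14, 30, 25, 28, 23, 25, 41, 47, 40]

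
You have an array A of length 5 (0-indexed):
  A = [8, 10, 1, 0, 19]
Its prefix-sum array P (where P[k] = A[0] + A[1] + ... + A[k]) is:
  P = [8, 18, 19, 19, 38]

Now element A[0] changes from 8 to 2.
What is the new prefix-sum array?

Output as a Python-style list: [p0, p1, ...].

Answer: [2, 12, 13, 13, 32]

Derivation:
Change: A[0] 8 -> 2, delta = -6
P[k] for k < 0: unchanged (A[0] not included)
P[k] for k >= 0: shift by delta = -6
  P[0] = 8 + -6 = 2
  P[1] = 18 + -6 = 12
  P[2] = 19 + -6 = 13
  P[3] = 19 + -6 = 13
  P[4] = 38 + -6 = 32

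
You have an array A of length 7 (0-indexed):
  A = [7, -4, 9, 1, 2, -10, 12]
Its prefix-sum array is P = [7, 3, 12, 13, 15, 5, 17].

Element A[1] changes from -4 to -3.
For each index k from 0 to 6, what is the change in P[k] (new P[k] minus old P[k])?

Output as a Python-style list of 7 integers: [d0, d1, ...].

Element change: A[1] -4 -> -3, delta = 1
For k < 1: P[k] unchanged, delta_P[k] = 0
For k >= 1: P[k] shifts by exactly 1
Delta array: [0, 1, 1, 1, 1, 1, 1]

Answer: [0, 1, 1, 1, 1, 1, 1]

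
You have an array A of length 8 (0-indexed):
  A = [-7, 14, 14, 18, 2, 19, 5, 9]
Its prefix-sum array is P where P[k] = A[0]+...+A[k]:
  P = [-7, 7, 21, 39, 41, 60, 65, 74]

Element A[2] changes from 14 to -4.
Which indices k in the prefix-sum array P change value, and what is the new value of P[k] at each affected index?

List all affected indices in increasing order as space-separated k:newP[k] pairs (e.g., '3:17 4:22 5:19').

P[k] = A[0] + ... + A[k]
P[k] includes A[2] iff k >= 2
Affected indices: 2, 3, ..., 7; delta = -18
  P[2]: 21 + -18 = 3
  P[3]: 39 + -18 = 21
  P[4]: 41 + -18 = 23
  P[5]: 60 + -18 = 42
  P[6]: 65 + -18 = 47
  P[7]: 74 + -18 = 56

Answer: 2:3 3:21 4:23 5:42 6:47 7:56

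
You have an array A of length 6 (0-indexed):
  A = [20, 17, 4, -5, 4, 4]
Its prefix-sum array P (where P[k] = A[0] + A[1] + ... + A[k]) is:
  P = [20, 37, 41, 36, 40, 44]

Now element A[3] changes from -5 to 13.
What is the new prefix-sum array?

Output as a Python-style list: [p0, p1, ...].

Change: A[3] -5 -> 13, delta = 18
P[k] for k < 3: unchanged (A[3] not included)
P[k] for k >= 3: shift by delta = 18
  P[0] = 20 + 0 = 20
  P[1] = 37 + 0 = 37
  P[2] = 41 + 0 = 41
  P[3] = 36 + 18 = 54
  P[4] = 40 + 18 = 58
  P[5] = 44 + 18 = 62

Answer: [20, 37, 41, 54, 58, 62]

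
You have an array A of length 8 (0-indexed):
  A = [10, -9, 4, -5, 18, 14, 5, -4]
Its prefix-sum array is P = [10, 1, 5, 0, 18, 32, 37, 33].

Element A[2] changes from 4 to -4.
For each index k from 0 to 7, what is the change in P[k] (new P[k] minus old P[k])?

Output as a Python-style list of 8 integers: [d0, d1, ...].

Answer: [0, 0, -8, -8, -8, -8, -8, -8]

Derivation:
Element change: A[2] 4 -> -4, delta = -8
For k < 2: P[k] unchanged, delta_P[k] = 0
For k >= 2: P[k] shifts by exactly -8
Delta array: [0, 0, -8, -8, -8, -8, -8, -8]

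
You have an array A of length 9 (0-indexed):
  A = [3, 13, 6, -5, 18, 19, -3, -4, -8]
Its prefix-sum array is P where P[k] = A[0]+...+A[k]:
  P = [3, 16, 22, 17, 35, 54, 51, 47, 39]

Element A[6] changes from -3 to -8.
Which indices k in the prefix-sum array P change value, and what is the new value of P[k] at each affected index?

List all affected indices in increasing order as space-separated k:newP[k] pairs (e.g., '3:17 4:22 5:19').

Answer: 6:46 7:42 8:34

Derivation:
P[k] = A[0] + ... + A[k]
P[k] includes A[6] iff k >= 6
Affected indices: 6, 7, ..., 8; delta = -5
  P[6]: 51 + -5 = 46
  P[7]: 47 + -5 = 42
  P[8]: 39 + -5 = 34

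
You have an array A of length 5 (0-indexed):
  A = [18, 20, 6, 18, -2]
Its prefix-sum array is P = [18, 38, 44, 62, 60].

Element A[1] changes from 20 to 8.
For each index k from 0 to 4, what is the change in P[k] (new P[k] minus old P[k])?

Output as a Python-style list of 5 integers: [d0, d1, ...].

Answer: [0, -12, -12, -12, -12]

Derivation:
Element change: A[1] 20 -> 8, delta = -12
For k < 1: P[k] unchanged, delta_P[k] = 0
For k >= 1: P[k] shifts by exactly -12
Delta array: [0, -12, -12, -12, -12]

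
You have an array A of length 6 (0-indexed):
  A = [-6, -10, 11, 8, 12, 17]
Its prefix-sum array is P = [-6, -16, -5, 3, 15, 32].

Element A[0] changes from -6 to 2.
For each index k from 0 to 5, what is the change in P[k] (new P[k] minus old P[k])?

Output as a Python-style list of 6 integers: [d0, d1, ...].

Element change: A[0] -6 -> 2, delta = 8
For k < 0: P[k] unchanged, delta_P[k] = 0
For k >= 0: P[k] shifts by exactly 8
Delta array: [8, 8, 8, 8, 8, 8]

Answer: [8, 8, 8, 8, 8, 8]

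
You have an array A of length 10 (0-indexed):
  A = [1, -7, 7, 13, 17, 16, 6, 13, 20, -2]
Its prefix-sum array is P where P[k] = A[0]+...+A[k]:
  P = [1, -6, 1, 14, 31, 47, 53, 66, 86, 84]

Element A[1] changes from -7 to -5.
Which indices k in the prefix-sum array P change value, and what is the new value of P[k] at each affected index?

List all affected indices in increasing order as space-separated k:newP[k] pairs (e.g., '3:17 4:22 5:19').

Answer: 1:-4 2:3 3:16 4:33 5:49 6:55 7:68 8:88 9:86

Derivation:
P[k] = A[0] + ... + A[k]
P[k] includes A[1] iff k >= 1
Affected indices: 1, 2, ..., 9; delta = 2
  P[1]: -6 + 2 = -4
  P[2]: 1 + 2 = 3
  P[3]: 14 + 2 = 16
  P[4]: 31 + 2 = 33
  P[5]: 47 + 2 = 49
  P[6]: 53 + 2 = 55
  P[7]: 66 + 2 = 68
  P[8]: 86 + 2 = 88
  P[9]: 84 + 2 = 86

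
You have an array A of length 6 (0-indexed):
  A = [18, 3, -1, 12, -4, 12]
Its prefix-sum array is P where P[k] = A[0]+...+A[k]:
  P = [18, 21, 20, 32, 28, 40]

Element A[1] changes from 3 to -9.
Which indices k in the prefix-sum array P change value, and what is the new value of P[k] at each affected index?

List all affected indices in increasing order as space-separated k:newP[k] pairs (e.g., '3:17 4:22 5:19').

Answer: 1:9 2:8 3:20 4:16 5:28

Derivation:
P[k] = A[0] + ... + A[k]
P[k] includes A[1] iff k >= 1
Affected indices: 1, 2, ..., 5; delta = -12
  P[1]: 21 + -12 = 9
  P[2]: 20 + -12 = 8
  P[3]: 32 + -12 = 20
  P[4]: 28 + -12 = 16
  P[5]: 40 + -12 = 28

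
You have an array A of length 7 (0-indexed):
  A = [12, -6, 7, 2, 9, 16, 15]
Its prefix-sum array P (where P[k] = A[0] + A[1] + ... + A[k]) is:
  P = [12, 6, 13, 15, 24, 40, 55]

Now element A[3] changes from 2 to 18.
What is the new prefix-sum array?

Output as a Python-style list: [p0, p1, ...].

Answer: [12, 6, 13, 31, 40, 56, 71]

Derivation:
Change: A[3] 2 -> 18, delta = 16
P[k] for k < 3: unchanged (A[3] not included)
P[k] for k >= 3: shift by delta = 16
  P[0] = 12 + 0 = 12
  P[1] = 6 + 0 = 6
  P[2] = 13 + 0 = 13
  P[3] = 15 + 16 = 31
  P[4] = 24 + 16 = 40
  P[5] = 40 + 16 = 56
  P[6] = 55 + 16 = 71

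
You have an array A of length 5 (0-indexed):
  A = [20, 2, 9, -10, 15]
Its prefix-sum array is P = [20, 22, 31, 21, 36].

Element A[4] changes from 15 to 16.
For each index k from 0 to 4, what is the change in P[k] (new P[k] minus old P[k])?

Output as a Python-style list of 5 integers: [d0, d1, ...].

Answer: [0, 0, 0, 0, 1]

Derivation:
Element change: A[4] 15 -> 16, delta = 1
For k < 4: P[k] unchanged, delta_P[k] = 0
For k >= 4: P[k] shifts by exactly 1
Delta array: [0, 0, 0, 0, 1]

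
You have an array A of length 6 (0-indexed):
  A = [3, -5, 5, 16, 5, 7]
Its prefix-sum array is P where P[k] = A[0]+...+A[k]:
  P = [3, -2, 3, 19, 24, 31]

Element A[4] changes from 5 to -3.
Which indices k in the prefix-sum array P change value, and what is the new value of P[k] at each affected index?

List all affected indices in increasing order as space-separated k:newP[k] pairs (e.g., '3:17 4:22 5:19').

Answer: 4:16 5:23

Derivation:
P[k] = A[0] + ... + A[k]
P[k] includes A[4] iff k >= 4
Affected indices: 4, 5, ..., 5; delta = -8
  P[4]: 24 + -8 = 16
  P[5]: 31 + -8 = 23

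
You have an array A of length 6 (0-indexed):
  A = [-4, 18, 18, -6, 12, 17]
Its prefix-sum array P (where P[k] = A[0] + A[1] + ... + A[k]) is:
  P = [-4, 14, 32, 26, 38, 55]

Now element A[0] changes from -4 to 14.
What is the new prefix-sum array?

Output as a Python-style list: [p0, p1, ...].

Change: A[0] -4 -> 14, delta = 18
P[k] for k < 0: unchanged (A[0] not included)
P[k] for k >= 0: shift by delta = 18
  P[0] = -4 + 18 = 14
  P[1] = 14 + 18 = 32
  P[2] = 32 + 18 = 50
  P[3] = 26 + 18 = 44
  P[4] = 38 + 18 = 56
  P[5] = 55 + 18 = 73

Answer: [14, 32, 50, 44, 56, 73]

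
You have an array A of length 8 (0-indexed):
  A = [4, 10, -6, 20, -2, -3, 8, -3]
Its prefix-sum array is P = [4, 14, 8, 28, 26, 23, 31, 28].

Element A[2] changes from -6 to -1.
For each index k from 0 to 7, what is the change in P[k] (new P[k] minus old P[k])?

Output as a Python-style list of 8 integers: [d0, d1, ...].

Answer: [0, 0, 5, 5, 5, 5, 5, 5]

Derivation:
Element change: A[2] -6 -> -1, delta = 5
For k < 2: P[k] unchanged, delta_P[k] = 0
For k >= 2: P[k] shifts by exactly 5
Delta array: [0, 0, 5, 5, 5, 5, 5, 5]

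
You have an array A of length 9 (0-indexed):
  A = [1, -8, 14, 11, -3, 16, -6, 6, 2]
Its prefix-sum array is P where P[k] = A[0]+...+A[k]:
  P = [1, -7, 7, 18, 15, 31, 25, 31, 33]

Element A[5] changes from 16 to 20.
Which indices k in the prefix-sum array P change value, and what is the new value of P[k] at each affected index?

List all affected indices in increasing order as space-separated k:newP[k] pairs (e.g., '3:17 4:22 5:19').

Answer: 5:35 6:29 7:35 8:37

Derivation:
P[k] = A[0] + ... + A[k]
P[k] includes A[5] iff k >= 5
Affected indices: 5, 6, ..., 8; delta = 4
  P[5]: 31 + 4 = 35
  P[6]: 25 + 4 = 29
  P[7]: 31 + 4 = 35
  P[8]: 33 + 4 = 37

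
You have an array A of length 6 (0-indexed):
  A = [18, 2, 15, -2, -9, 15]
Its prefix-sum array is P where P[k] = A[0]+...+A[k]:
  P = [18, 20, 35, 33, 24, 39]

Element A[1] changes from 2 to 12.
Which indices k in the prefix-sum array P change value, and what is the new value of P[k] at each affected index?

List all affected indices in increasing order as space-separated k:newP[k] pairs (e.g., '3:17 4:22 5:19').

P[k] = A[0] + ... + A[k]
P[k] includes A[1] iff k >= 1
Affected indices: 1, 2, ..., 5; delta = 10
  P[1]: 20 + 10 = 30
  P[2]: 35 + 10 = 45
  P[3]: 33 + 10 = 43
  P[4]: 24 + 10 = 34
  P[5]: 39 + 10 = 49

Answer: 1:30 2:45 3:43 4:34 5:49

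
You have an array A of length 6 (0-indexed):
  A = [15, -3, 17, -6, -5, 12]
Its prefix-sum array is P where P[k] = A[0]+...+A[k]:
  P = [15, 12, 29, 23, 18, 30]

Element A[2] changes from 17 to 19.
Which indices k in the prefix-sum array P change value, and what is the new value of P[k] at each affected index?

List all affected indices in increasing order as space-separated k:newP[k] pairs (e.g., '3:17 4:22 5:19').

P[k] = A[0] + ... + A[k]
P[k] includes A[2] iff k >= 2
Affected indices: 2, 3, ..., 5; delta = 2
  P[2]: 29 + 2 = 31
  P[3]: 23 + 2 = 25
  P[4]: 18 + 2 = 20
  P[5]: 30 + 2 = 32

Answer: 2:31 3:25 4:20 5:32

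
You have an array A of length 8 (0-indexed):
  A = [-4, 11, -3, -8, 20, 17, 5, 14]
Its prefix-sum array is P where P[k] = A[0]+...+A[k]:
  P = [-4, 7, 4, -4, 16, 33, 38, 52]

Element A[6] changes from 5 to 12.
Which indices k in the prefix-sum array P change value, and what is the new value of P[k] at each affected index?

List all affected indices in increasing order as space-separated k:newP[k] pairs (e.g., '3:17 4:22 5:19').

P[k] = A[0] + ... + A[k]
P[k] includes A[6] iff k >= 6
Affected indices: 6, 7, ..., 7; delta = 7
  P[6]: 38 + 7 = 45
  P[7]: 52 + 7 = 59

Answer: 6:45 7:59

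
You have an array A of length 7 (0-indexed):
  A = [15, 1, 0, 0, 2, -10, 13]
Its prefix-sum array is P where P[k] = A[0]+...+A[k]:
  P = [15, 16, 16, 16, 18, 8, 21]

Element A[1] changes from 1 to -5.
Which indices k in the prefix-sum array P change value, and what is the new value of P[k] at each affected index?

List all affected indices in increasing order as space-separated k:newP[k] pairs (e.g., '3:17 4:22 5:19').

Answer: 1:10 2:10 3:10 4:12 5:2 6:15

Derivation:
P[k] = A[0] + ... + A[k]
P[k] includes A[1] iff k >= 1
Affected indices: 1, 2, ..., 6; delta = -6
  P[1]: 16 + -6 = 10
  P[2]: 16 + -6 = 10
  P[3]: 16 + -6 = 10
  P[4]: 18 + -6 = 12
  P[5]: 8 + -6 = 2
  P[6]: 21 + -6 = 15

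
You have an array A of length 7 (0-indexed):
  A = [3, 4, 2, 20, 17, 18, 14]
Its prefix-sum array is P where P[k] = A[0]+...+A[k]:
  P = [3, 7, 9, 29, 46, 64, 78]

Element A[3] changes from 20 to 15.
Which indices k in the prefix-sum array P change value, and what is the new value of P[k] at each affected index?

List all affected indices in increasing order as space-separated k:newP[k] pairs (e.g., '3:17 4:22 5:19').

Answer: 3:24 4:41 5:59 6:73

Derivation:
P[k] = A[0] + ... + A[k]
P[k] includes A[3] iff k >= 3
Affected indices: 3, 4, ..., 6; delta = -5
  P[3]: 29 + -5 = 24
  P[4]: 46 + -5 = 41
  P[5]: 64 + -5 = 59
  P[6]: 78 + -5 = 73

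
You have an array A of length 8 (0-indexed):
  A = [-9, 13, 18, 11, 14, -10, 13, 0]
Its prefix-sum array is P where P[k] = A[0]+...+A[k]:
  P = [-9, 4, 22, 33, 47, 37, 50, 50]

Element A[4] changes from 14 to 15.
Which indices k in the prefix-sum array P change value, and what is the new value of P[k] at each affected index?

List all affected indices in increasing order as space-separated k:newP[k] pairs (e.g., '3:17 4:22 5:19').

P[k] = A[0] + ... + A[k]
P[k] includes A[4] iff k >= 4
Affected indices: 4, 5, ..., 7; delta = 1
  P[4]: 47 + 1 = 48
  P[5]: 37 + 1 = 38
  P[6]: 50 + 1 = 51
  P[7]: 50 + 1 = 51

Answer: 4:48 5:38 6:51 7:51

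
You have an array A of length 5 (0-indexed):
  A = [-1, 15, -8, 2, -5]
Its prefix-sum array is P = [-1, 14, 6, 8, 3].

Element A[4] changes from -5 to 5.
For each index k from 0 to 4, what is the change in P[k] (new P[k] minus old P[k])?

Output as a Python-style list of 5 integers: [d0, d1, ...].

Answer: [0, 0, 0, 0, 10]

Derivation:
Element change: A[4] -5 -> 5, delta = 10
For k < 4: P[k] unchanged, delta_P[k] = 0
For k >= 4: P[k] shifts by exactly 10
Delta array: [0, 0, 0, 0, 10]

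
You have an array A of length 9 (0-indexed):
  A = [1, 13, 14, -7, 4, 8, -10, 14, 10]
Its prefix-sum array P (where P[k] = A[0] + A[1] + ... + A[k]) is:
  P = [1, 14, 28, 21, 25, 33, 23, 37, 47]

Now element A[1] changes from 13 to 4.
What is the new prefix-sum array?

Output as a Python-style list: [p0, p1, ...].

Answer: [1, 5, 19, 12, 16, 24, 14, 28, 38]

Derivation:
Change: A[1] 13 -> 4, delta = -9
P[k] for k < 1: unchanged (A[1] not included)
P[k] for k >= 1: shift by delta = -9
  P[0] = 1 + 0 = 1
  P[1] = 14 + -9 = 5
  P[2] = 28 + -9 = 19
  P[3] = 21 + -9 = 12
  P[4] = 25 + -9 = 16
  P[5] = 33 + -9 = 24
  P[6] = 23 + -9 = 14
  P[7] = 37 + -9 = 28
  P[8] = 47 + -9 = 38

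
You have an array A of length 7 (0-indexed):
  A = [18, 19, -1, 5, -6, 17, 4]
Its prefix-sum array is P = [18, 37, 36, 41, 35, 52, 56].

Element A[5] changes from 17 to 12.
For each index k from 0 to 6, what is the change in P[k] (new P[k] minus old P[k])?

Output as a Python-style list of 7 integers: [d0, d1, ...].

Element change: A[5] 17 -> 12, delta = -5
For k < 5: P[k] unchanged, delta_P[k] = 0
For k >= 5: P[k] shifts by exactly -5
Delta array: [0, 0, 0, 0, 0, -5, -5]

Answer: [0, 0, 0, 0, 0, -5, -5]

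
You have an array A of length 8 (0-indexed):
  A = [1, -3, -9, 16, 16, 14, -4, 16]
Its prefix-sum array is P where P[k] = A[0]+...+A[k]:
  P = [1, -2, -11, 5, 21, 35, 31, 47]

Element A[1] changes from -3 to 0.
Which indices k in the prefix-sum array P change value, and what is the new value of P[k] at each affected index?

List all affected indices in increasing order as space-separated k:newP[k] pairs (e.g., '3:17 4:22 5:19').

P[k] = A[0] + ... + A[k]
P[k] includes A[1] iff k >= 1
Affected indices: 1, 2, ..., 7; delta = 3
  P[1]: -2 + 3 = 1
  P[2]: -11 + 3 = -8
  P[3]: 5 + 3 = 8
  P[4]: 21 + 3 = 24
  P[5]: 35 + 3 = 38
  P[6]: 31 + 3 = 34
  P[7]: 47 + 3 = 50

Answer: 1:1 2:-8 3:8 4:24 5:38 6:34 7:50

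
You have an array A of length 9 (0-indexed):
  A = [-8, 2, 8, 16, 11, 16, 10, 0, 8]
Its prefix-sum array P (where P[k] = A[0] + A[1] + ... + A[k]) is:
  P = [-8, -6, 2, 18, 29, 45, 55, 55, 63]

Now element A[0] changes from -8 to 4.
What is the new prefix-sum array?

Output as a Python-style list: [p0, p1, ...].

Change: A[0] -8 -> 4, delta = 12
P[k] for k < 0: unchanged (A[0] not included)
P[k] for k >= 0: shift by delta = 12
  P[0] = -8 + 12 = 4
  P[1] = -6 + 12 = 6
  P[2] = 2 + 12 = 14
  P[3] = 18 + 12 = 30
  P[4] = 29 + 12 = 41
  P[5] = 45 + 12 = 57
  P[6] = 55 + 12 = 67
  P[7] = 55 + 12 = 67
  P[8] = 63 + 12 = 75

Answer: [4, 6, 14, 30, 41, 57, 67, 67, 75]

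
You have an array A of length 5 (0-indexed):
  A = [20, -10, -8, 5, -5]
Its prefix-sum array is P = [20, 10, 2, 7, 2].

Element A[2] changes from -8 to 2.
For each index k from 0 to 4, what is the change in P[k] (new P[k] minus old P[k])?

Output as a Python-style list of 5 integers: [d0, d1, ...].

Element change: A[2] -8 -> 2, delta = 10
For k < 2: P[k] unchanged, delta_P[k] = 0
For k >= 2: P[k] shifts by exactly 10
Delta array: [0, 0, 10, 10, 10]

Answer: [0, 0, 10, 10, 10]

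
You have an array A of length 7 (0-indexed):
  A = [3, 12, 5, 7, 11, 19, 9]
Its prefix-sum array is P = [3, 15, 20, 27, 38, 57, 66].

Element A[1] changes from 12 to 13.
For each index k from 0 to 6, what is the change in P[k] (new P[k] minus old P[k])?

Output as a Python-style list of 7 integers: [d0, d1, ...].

Element change: A[1] 12 -> 13, delta = 1
For k < 1: P[k] unchanged, delta_P[k] = 0
For k >= 1: P[k] shifts by exactly 1
Delta array: [0, 1, 1, 1, 1, 1, 1]

Answer: [0, 1, 1, 1, 1, 1, 1]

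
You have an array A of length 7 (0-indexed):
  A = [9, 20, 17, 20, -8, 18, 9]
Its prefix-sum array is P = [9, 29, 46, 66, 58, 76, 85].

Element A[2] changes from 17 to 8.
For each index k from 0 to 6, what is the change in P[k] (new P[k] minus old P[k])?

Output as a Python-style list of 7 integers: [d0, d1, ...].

Answer: [0, 0, -9, -9, -9, -9, -9]

Derivation:
Element change: A[2] 17 -> 8, delta = -9
For k < 2: P[k] unchanged, delta_P[k] = 0
For k >= 2: P[k] shifts by exactly -9
Delta array: [0, 0, -9, -9, -9, -9, -9]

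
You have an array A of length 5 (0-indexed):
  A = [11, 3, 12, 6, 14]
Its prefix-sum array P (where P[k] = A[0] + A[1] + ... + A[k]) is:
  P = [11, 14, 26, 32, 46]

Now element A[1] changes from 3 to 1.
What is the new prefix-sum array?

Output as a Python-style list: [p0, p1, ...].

Answer: [11, 12, 24, 30, 44]

Derivation:
Change: A[1] 3 -> 1, delta = -2
P[k] for k < 1: unchanged (A[1] not included)
P[k] for k >= 1: shift by delta = -2
  P[0] = 11 + 0 = 11
  P[1] = 14 + -2 = 12
  P[2] = 26 + -2 = 24
  P[3] = 32 + -2 = 30
  P[4] = 46 + -2 = 44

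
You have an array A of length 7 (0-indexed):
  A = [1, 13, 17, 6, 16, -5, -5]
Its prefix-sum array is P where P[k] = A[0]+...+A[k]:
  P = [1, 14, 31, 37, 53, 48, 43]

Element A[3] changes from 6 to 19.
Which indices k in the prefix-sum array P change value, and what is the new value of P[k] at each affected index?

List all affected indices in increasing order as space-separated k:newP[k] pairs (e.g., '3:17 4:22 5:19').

P[k] = A[0] + ... + A[k]
P[k] includes A[3] iff k >= 3
Affected indices: 3, 4, ..., 6; delta = 13
  P[3]: 37 + 13 = 50
  P[4]: 53 + 13 = 66
  P[5]: 48 + 13 = 61
  P[6]: 43 + 13 = 56

Answer: 3:50 4:66 5:61 6:56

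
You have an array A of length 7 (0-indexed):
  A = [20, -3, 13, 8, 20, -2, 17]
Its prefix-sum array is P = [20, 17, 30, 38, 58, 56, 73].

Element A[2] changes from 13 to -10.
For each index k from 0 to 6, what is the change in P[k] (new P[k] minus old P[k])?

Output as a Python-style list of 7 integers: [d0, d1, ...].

Answer: [0, 0, -23, -23, -23, -23, -23]

Derivation:
Element change: A[2] 13 -> -10, delta = -23
For k < 2: P[k] unchanged, delta_P[k] = 0
For k >= 2: P[k] shifts by exactly -23
Delta array: [0, 0, -23, -23, -23, -23, -23]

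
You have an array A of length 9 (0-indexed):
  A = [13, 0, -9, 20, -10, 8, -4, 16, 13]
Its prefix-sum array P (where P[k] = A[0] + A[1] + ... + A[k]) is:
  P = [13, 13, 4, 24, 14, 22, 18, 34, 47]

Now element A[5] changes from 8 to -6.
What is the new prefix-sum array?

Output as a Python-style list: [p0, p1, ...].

Change: A[5] 8 -> -6, delta = -14
P[k] for k < 5: unchanged (A[5] not included)
P[k] for k >= 5: shift by delta = -14
  P[0] = 13 + 0 = 13
  P[1] = 13 + 0 = 13
  P[2] = 4 + 0 = 4
  P[3] = 24 + 0 = 24
  P[4] = 14 + 0 = 14
  P[5] = 22 + -14 = 8
  P[6] = 18 + -14 = 4
  P[7] = 34 + -14 = 20
  P[8] = 47 + -14 = 33

Answer: [13, 13, 4, 24, 14, 8, 4, 20, 33]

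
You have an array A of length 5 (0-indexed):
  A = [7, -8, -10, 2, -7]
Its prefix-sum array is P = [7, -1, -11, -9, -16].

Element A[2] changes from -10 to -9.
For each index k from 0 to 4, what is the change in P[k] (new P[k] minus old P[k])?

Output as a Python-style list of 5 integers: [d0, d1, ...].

Element change: A[2] -10 -> -9, delta = 1
For k < 2: P[k] unchanged, delta_P[k] = 0
For k >= 2: P[k] shifts by exactly 1
Delta array: [0, 0, 1, 1, 1]

Answer: [0, 0, 1, 1, 1]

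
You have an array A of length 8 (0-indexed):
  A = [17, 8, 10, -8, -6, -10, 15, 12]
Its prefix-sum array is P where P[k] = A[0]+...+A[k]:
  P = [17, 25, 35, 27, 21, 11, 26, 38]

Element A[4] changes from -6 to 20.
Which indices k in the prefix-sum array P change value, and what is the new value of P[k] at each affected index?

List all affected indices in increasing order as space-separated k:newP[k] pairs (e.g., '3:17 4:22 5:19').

Answer: 4:47 5:37 6:52 7:64

Derivation:
P[k] = A[0] + ... + A[k]
P[k] includes A[4] iff k >= 4
Affected indices: 4, 5, ..., 7; delta = 26
  P[4]: 21 + 26 = 47
  P[5]: 11 + 26 = 37
  P[6]: 26 + 26 = 52
  P[7]: 38 + 26 = 64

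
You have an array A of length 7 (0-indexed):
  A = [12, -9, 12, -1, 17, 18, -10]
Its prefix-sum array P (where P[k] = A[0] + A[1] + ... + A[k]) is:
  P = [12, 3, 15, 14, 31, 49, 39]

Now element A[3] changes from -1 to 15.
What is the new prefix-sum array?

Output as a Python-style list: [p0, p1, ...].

Answer: [12, 3, 15, 30, 47, 65, 55]

Derivation:
Change: A[3] -1 -> 15, delta = 16
P[k] for k < 3: unchanged (A[3] not included)
P[k] for k >= 3: shift by delta = 16
  P[0] = 12 + 0 = 12
  P[1] = 3 + 0 = 3
  P[2] = 15 + 0 = 15
  P[3] = 14 + 16 = 30
  P[4] = 31 + 16 = 47
  P[5] = 49 + 16 = 65
  P[6] = 39 + 16 = 55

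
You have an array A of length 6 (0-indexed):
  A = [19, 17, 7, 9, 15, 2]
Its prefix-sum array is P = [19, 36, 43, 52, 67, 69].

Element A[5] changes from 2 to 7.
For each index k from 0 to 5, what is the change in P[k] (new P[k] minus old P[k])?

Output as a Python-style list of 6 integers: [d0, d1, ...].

Answer: [0, 0, 0, 0, 0, 5]

Derivation:
Element change: A[5] 2 -> 7, delta = 5
For k < 5: P[k] unchanged, delta_P[k] = 0
For k >= 5: P[k] shifts by exactly 5
Delta array: [0, 0, 0, 0, 0, 5]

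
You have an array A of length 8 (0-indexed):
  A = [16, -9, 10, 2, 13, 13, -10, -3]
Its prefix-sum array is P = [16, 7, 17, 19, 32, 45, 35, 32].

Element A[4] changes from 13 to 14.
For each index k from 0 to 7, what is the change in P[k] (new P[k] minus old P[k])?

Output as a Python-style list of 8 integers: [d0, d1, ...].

Element change: A[4] 13 -> 14, delta = 1
For k < 4: P[k] unchanged, delta_P[k] = 0
For k >= 4: P[k] shifts by exactly 1
Delta array: [0, 0, 0, 0, 1, 1, 1, 1]

Answer: [0, 0, 0, 0, 1, 1, 1, 1]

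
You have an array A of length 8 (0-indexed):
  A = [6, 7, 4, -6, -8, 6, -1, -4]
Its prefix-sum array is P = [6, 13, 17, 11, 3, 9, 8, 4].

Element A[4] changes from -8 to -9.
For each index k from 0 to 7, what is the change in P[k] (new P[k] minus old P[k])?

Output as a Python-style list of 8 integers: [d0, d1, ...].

Answer: [0, 0, 0, 0, -1, -1, -1, -1]

Derivation:
Element change: A[4] -8 -> -9, delta = -1
For k < 4: P[k] unchanged, delta_P[k] = 0
For k >= 4: P[k] shifts by exactly -1
Delta array: [0, 0, 0, 0, -1, -1, -1, -1]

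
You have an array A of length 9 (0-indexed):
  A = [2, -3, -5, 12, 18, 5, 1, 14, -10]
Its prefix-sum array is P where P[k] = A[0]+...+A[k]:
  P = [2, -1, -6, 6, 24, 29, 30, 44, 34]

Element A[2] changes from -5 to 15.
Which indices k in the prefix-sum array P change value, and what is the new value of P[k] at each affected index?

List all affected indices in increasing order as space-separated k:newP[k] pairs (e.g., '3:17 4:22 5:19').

P[k] = A[0] + ... + A[k]
P[k] includes A[2] iff k >= 2
Affected indices: 2, 3, ..., 8; delta = 20
  P[2]: -6 + 20 = 14
  P[3]: 6 + 20 = 26
  P[4]: 24 + 20 = 44
  P[5]: 29 + 20 = 49
  P[6]: 30 + 20 = 50
  P[7]: 44 + 20 = 64
  P[8]: 34 + 20 = 54

Answer: 2:14 3:26 4:44 5:49 6:50 7:64 8:54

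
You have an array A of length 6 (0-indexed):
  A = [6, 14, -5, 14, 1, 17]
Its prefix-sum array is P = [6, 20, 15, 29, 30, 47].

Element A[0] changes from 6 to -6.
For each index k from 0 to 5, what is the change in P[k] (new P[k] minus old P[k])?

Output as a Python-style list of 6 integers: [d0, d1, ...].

Element change: A[0] 6 -> -6, delta = -12
For k < 0: P[k] unchanged, delta_P[k] = 0
For k >= 0: P[k] shifts by exactly -12
Delta array: [-12, -12, -12, -12, -12, -12]

Answer: [-12, -12, -12, -12, -12, -12]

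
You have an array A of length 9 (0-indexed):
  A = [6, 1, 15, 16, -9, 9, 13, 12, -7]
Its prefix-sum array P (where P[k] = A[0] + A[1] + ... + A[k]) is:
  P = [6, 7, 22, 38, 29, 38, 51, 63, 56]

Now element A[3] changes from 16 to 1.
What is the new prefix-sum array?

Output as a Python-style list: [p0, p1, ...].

Change: A[3] 16 -> 1, delta = -15
P[k] for k < 3: unchanged (A[3] not included)
P[k] for k >= 3: shift by delta = -15
  P[0] = 6 + 0 = 6
  P[1] = 7 + 0 = 7
  P[2] = 22 + 0 = 22
  P[3] = 38 + -15 = 23
  P[4] = 29 + -15 = 14
  P[5] = 38 + -15 = 23
  P[6] = 51 + -15 = 36
  P[7] = 63 + -15 = 48
  P[8] = 56 + -15 = 41

Answer: [6, 7, 22, 23, 14, 23, 36, 48, 41]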